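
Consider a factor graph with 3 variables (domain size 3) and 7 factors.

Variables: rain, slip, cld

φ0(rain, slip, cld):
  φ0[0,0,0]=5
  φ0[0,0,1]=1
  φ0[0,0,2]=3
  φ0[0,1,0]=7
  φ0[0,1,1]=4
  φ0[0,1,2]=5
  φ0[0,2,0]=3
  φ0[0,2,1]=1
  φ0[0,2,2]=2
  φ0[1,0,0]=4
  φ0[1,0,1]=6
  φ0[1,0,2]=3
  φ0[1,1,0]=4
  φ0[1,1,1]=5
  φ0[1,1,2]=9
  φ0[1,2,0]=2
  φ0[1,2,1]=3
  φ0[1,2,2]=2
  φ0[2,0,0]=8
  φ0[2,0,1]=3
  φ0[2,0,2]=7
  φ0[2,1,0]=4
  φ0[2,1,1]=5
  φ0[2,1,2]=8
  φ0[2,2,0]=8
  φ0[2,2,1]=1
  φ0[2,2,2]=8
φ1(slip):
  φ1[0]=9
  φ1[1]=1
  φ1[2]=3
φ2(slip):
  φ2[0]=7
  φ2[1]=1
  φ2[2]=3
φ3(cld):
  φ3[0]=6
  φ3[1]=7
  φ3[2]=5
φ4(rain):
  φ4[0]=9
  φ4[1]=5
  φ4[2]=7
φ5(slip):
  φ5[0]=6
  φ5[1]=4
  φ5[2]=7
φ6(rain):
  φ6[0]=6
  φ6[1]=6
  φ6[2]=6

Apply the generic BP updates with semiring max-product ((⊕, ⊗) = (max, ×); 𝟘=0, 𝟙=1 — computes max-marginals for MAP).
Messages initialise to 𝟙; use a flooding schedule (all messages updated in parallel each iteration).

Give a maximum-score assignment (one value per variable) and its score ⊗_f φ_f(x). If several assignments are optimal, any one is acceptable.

init: all messages = 𝟙 over 3 values
r1 m[φ0→rain] = [7, 9, 8]
r1 m[φ0→slip] = [8, 9, 8]
r1 m[φ0→cld] = [8, 6, 9]
r1 m[φ1→slip] = [9, 1, 3]
r1 m[φ2→slip] = [7, 1, 3]
r1 m[φ3→cld] = [6, 7, 5]
r1 m[φ4→rain] = [9, 5, 7]
r1 m[φ5→slip] = [6, 4, 7]
r1 m[φ6→rain] = [6, 6, 6]
r1 m[rain→φ0] = [1, 1, 1]
r1 m[rain→φ4] = [1, 1, 1]
r1 m[rain→φ6] = [1, 1, 1]
r1 m[slip→φ0] = [1, 1, 1]
r1 m[slip→φ1] = [1, 1, 1]
r1 m[slip→φ2] = [1, 1, 1]
r1 m[slip→φ5] = [1, 1, 1]
r1 m[cld→φ0] = [1, 1, 1]
r1 m[cld→φ3] = [1, 1, 1]
r2 m[φ0→rain] = [7, 9, 8]
r2 m[φ0→slip] = [8, 9, 8]
r2 m[φ0→cld] = [8, 6, 9]
r2 m[φ1→slip] = [9, 1, 3]
r2 m[φ2→slip] = [7, 1, 3]
r2 m[φ3→cld] = [6, 7, 5]
r2 m[φ4→rain] = [9, 5, 7]
r2 m[φ5→slip] = [6, 4, 7]
r2 m[φ6→rain] = [6, 6, 6]
r2 m[rain→φ0] = [54, 30, 42]
r2 m[rain→φ4] = [42, 54, 48]
r2 m[rain→φ6] = [63, 45, 56]
r2 m[slip→φ0] = [378, 4, 63]
r2 m[slip→φ1] = [336, 36, 168]
r2 m[slip→φ2] = [432, 36, 168]
r2 m[slip→φ5] = [504, 9, 72]
r2 m[cld→φ0] = [6, 7, 5]
r2 m[cld→φ3] = [8, 6, 9]
r3 m[φ0→rain] = [11340, 15876, 18144]
r3 m[φ0→slip] = [2016, 2268, 2016]
r3 m[φ0→cld] = [127008, 68040, 111132]
r3 m[φ1→slip] = [9, 1, 3]
r3 m[φ2→slip] = [7, 1, 3]
r3 m[φ3→cld] = [6, 7, 5]
r3 m[φ4→rain] = [9, 5, 7]
r3 m[φ5→slip] = [6, 4, 7]
r3 m[φ6→rain] = [6, 6, 6]
r3 m[rain→φ0] = [54, 30, 42]
r3 m[rain→φ4] = [42, 54, 48]
r3 m[rain→φ6] = [63, 45, 56]
r3 m[slip→φ0] = [378, 4, 63]
r3 m[slip→φ1] = [336, 36, 168]
r3 m[slip→φ2] = [432, 36, 168]
r3 m[slip→φ5] = [504, 9, 72]
r3 m[cld→φ0] = [6, 7, 5]
r3 m[cld→φ3] = [8, 6, 9]
r4 m[φ0→rain] = [11340, 15876, 18144]
r4 m[φ0→slip] = [2016, 2268, 2016]
r4 m[φ0→cld] = [127008, 68040, 111132]
r4 m[φ1→slip] = [9, 1, 3]
r4 m[φ2→slip] = [7, 1, 3]
r4 m[φ3→cld] = [6, 7, 5]
r4 m[φ4→rain] = [9, 5, 7]
r4 m[φ5→slip] = [6, 4, 7]
r4 m[φ6→rain] = [6, 6, 6]
r4 m[rain→φ0] = [54, 30, 42]
r4 m[rain→φ4] = [68040, 95256, 108864]
r4 m[rain→φ6] = [102060, 79380, 127008]
r4 m[slip→φ0] = [378, 4, 63]
r4 m[slip→φ1] = [84672, 9072, 42336]
r4 m[slip→φ2] = [108864, 9072, 42336]
r4 m[slip→φ5] = [127008, 2268, 18144]
r4 m[cld→φ0] = [6, 7, 5]
r4 m[cld→φ3] = [127008, 68040, 111132]
r5 m[φ0→rain] = [11340, 15876, 18144]
r5 m[φ0→slip] = [2016, 2268, 2016]
r5 m[φ0→cld] = [127008, 68040, 111132]
r5 m[φ1→slip] = [9, 1, 3]
r5 m[φ2→slip] = [7, 1, 3]
r5 m[φ3→cld] = [6, 7, 5]
r5 m[φ4→rain] = [9, 5, 7]
r5 m[φ5→slip] = [6, 4, 7]
r5 m[φ6→rain] = [6, 6, 6]
r5 m[rain→φ0] = [54, 30, 42]
r5 m[rain→φ4] = [68040, 95256, 108864]
r5 m[rain→φ6] = [102060, 79380, 127008]
r5 m[slip→φ0] = [378, 4, 63]
r5 m[slip→φ1] = [84672, 9072, 42336]
r5 m[slip→φ2] = [108864, 9072, 42336]
r5 m[slip→φ5] = [127008, 2268, 18144]
r5 m[cld→φ0] = [6, 7, 5]
r5 m[cld→φ3] = [127008, 68040, 111132]
fixed point reached at round 5
traceback from rain: (rain=2, slip=0, cld=0), score=762048

assignment: (rain=2, slip=0, cld=0); score = 762048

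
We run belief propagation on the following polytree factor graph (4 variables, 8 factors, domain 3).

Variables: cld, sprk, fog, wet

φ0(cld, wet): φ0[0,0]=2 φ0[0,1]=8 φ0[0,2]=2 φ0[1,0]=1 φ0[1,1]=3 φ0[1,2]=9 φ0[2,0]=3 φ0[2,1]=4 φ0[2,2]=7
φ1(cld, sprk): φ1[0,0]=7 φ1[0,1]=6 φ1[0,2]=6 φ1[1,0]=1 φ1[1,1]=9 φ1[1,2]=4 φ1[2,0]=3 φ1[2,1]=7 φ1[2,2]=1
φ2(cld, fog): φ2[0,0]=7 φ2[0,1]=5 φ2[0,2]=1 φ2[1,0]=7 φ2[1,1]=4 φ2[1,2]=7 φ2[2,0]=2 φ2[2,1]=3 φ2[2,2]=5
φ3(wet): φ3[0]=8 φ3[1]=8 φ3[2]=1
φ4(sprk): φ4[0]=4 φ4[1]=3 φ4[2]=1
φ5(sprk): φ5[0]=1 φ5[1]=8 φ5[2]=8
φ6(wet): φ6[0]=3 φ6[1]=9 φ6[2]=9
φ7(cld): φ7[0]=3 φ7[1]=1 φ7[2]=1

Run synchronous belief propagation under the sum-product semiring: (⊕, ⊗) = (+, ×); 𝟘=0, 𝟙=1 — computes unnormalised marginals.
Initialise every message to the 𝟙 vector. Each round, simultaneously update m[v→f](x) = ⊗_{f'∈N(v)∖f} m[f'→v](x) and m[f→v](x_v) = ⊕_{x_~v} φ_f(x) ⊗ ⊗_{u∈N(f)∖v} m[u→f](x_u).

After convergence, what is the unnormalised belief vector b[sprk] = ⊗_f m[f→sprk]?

b[sprk] = [774936, 5564160, 1420560]

init: all messages = 𝟙 over 3 values
r1 m[φ0→cld] = [12, 13, 14]
r1 m[φ0→wet] = [6, 15, 18]
r1 m[φ1→cld] = [19, 14, 11]
r1 m[φ1→sprk] = [11, 22, 11]
r1 m[φ2→cld] = [13, 18, 10]
r1 m[φ2→fog] = [16, 12, 13]
r1 m[φ3→wet] = [8, 8, 1]
r1 m[φ4→sprk] = [4, 3, 1]
r1 m[φ5→sprk] = [1, 8, 8]
r1 m[φ6→wet] = [3, 9, 9]
r1 m[φ7→cld] = [3, 1, 1]
r1 m[cld→φ0] = [1, 1, 1]
r1 m[cld→φ1] = [1, 1, 1]
r1 m[cld→φ2] = [1, 1, 1]
r1 m[cld→φ7] = [1, 1, 1]
r1 m[sprk→φ1] = [1, 1, 1]
r1 m[sprk→φ4] = [1, 1, 1]
r1 m[sprk→φ5] = [1, 1, 1]
r1 m[fog→φ2] = [1, 1, 1]
r1 m[wet→φ0] = [1, 1, 1]
r1 m[wet→φ3] = [1, 1, 1]
r1 m[wet→φ6] = [1, 1, 1]
r2 m[φ0→cld] = [12, 13, 14]
r2 m[φ0→wet] = [6, 15, 18]
r2 m[φ1→cld] = [19, 14, 11]
r2 m[φ1→sprk] = [11, 22, 11]
r2 m[φ2→cld] = [13, 18, 10]
r2 m[φ2→fog] = [16, 12, 13]
r2 m[φ3→wet] = [8, 8, 1]
r2 m[φ4→sprk] = [4, 3, 1]
r2 m[φ5→sprk] = [1, 8, 8]
r2 m[φ6→wet] = [3, 9, 9]
r2 m[φ7→cld] = [3, 1, 1]
r2 m[cld→φ0] = [741, 252, 110]
r2 m[cld→φ1] = [468, 234, 140]
r2 m[cld→φ2] = [684, 182, 154]
r2 m[cld→φ7] = [2964, 3276, 1540]
r2 m[sprk→φ1] = [4, 24, 8]
r2 m[sprk→φ4] = [11, 176, 88]
r2 m[sprk→φ5] = [44, 66, 11]
r2 m[fog→φ2] = [1, 1, 1]
r2 m[wet→φ0] = [24, 72, 9]
r2 m[wet→φ3] = [18, 135, 162]
r2 m[wet→φ6] = [48, 120, 18]
r3 m[φ0→cld] = [642, 321, 423]
r3 m[φ0→wet] = [2064, 7124, 4520]
r3 m[φ1→cld] = [220, 252, 188]
r3 m[φ1→sprk] = [3930, 5894, 3884]
r3 m[φ2→cld] = [13, 18, 10]
r3 m[φ2→fog] = [6370, 4610, 2728]
r3 m[φ3→wet] = [8, 8, 1]
r3 m[φ4→sprk] = [4, 3, 1]
r3 m[φ5→sprk] = [1, 8, 8]
r3 m[φ6→wet] = [3, 9, 9]
r3 m[φ7→cld] = [3, 1, 1]
r3 m[cld→φ0] = [741, 252, 110]
r3 m[cld→φ1] = [468, 234, 140]
r3 m[cld→φ2] = [684, 182, 154]
r3 m[cld→φ7] = [2964, 3276, 1540]
r3 m[sprk→φ1] = [4, 24, 8]
r3 m[sprk→φ4] = [11, 176, 88]
r3 m[sprk→φ5] = [44, 66, 11]
r3 m[fog→φ2] = [1, 1, 1]
r3 m[wet→φ0] = [24, 72, 9]
r3 m[wet→φ3] = [18, 135, 162]
r3 m[wet→φ6] = [48, 120, 18]
r4 m[φ0→cld] = [642, 321, 423]
r4 m[φ0→wet] = [2064, 7124, 4520]
r4 m[φ1→cld] = [220, 252, 188]
r4 m[φ1→sprk] = [3930, 5894, 3884]
r4 m[φ2→cld] = [13, 18, 10]
r4 m[φ2→fog] = [6370, 4610, 2728]
r4 m[φ3→wet] = [8, 8, 1]
r4 m[φ4→sprk] = [4, 3, 1]
r4 m[φ5→sprk] = [1, 8, 8]
r4 m[φ6→wet] = [3, 9, 9]
r4 m[φ7→cld] = [3, 1, 1]
r4 m[cld→φ0] = [8580, 4536, 1880]
r4 m[cld→φ1] = [25038, 5778, 4230]
r4 m[cld→φ2] = [423720, 80892, 79524]
r4 m[cld→φ7] = [1836120, 1456056, 795240]
r4 m[sprk→φ1] = [4, 24, 8]
r4 m[sprk→φ4] = [3930, 47152, 31072]
r4 m[sprk→φ5] = [15720, 17682, 3884]
r4 m[fog→φ2] = [1, 1, 1]
r4 m[wet→φ0] = [24, 72, 9]
r4 m[wet→φ3] = [6192, 64116, 40680]
r4 m[wet→φ6] = [16512, 56992, 4520]
r5 m[φ0→cld] = [642, 321, 423]
r5 m[φ0→wet] = [27336, 89768, 71144]
r5 m[φ1→cld] = [220, 252, 188]
r5 m[φ1→sprk] = [193734, 231840, 177570]
r5 m[φ2→cld] = [13, 18, 10]
r5 m[φ2→fog] = [3691332, 2680740, 1387584]
r5 m[φ3→wet] = [8, 8, 1]
r5 m[φ4→sprk] = [4, 3, 1]
r5 m[φ5→sprk] = [1, 8, 8]
r5 m[φ6→wet] = [3, 9, 9]
r5 m[φ7→cld] = [3, 1, 1]
r5 m[cld→φ0] = [8580, 4536, 1880]
r5 m[cld→φ1] = [25038, 5778, 4230]
r5 m[cld→φ2] = [423720, 80892, 79524]
r5 m[cld→φ7] = [1836120, 1456056, 795240]
r5 m[sprk→φ1] = [4, 24, 8]
r5 m[sprk→φ4] = [3930, 47152, 31072]
r5 m[sprk→φ5] = [15720, 17682, 3884]
r5 m[fog→φ2] = [1, 1, 1]
r5 m[wet→φ0] = [24, 72, 9]
r5 m[wet→φ3] = [6192, 64116, 40680]
r5 m[wet→φ6] = [16512, 56992, 4520]
r6 m[φ0→cld] = [642, 321, 423]
r6 m[φ0→wet] = [27336, 89768, 71144]
r6 m[φ1→cld] = [220, 252, 188]
r6 m[φ1→sprk] = [193734, 231840, 177570]
r6 m[φ2→cld] = [13, 18, 10]
r6 m[φ2→fog] = [3691332, 2680740, 1387584]
r6 m[φ3→wet] = [8, 8, 1]
r6 m[φ4→sprk] = [4, 3, 1]
r6 m[φ5→sprk] = [1, 8, 8]
r6 m[φ6→wet] = [3, 9, 9]
r6 m[φ7→cld] = [3, 1, 1]
r6 m[cld→φ0] = [8580, 4536, 1880]
r6 m[cld→φ1] = [25038, 5778, 4230]
r6 m[cld→φ2] = [423720, 80892, 79524]
r6 m[cld→φ7] = [1836120, 1456056, 795240]
r6 m[sprk→φ1] = [4, 24, 8]
r6 m[sprk→φ4] = [193734, 1854720, 1420560]
r6 m[sprk→φ5] = [774936, 695520, 177570]
r6 m[fog→φ2] = [1, 1, 1]
r6 m[wet→φ0] = [24, 72, 9]
r6 m[wet→φ3] = [82008, 807912, 640296]
r6 m[wet→φ6] = [218688, 718144, 71144]
r7 m[φ0→cld] = [642, 321, 423]
r7 m[φ0→wet] = [27336, 89768, 71144]
r7 m[φ1→cld] = [220, 252, 188]
r7 m[φ1→sprk] = [193734, 231840, 177570]
r7 m[φ2→cld] = [13, 18, 10]
r7 m[φ2→fog] = [3691332, 2680740, 1387584]
r7 m[φ3→wet] = [8, 8, 1]
r7 m[φ4→sprk] = [4, 3, 1]
r7 m[φ5→sprk] = [1, 8, 8]
r7 m[φ6→wet] = [3, 9, 9]
r7 m[φ7→cld] = [3, 1, 1]
r7 m[cld→φ0] = [8580, 4536, 1880]
r7 m[cld→φ1] = [25038, 5778, 4230]
r7 m[cld→φ2] = [423720, 80892, 79524]
r7 m[cld→φ7] = [1836120, 1456056, 795240]
r7 m[sprk→φ1] = [4, 24, 8]
r7 m[sprk→φ4] = [193734, 1854720, 1420560]
r7 m[sprk→φ5] = [774936, 695520, 177570]
r7 m[fog→φ2] = [1, 1, 1]
r7 m[wet→φ0] = [24, 72, 9]
r7 m[wet→φ3] = [82008, 807912, 640296]
r7 m[wet→φ6] = [218688, 718144, 71144]
fixed point reached at round 7
b[sprk] = ⊗ incoming = [774936, 5564160, 1420560]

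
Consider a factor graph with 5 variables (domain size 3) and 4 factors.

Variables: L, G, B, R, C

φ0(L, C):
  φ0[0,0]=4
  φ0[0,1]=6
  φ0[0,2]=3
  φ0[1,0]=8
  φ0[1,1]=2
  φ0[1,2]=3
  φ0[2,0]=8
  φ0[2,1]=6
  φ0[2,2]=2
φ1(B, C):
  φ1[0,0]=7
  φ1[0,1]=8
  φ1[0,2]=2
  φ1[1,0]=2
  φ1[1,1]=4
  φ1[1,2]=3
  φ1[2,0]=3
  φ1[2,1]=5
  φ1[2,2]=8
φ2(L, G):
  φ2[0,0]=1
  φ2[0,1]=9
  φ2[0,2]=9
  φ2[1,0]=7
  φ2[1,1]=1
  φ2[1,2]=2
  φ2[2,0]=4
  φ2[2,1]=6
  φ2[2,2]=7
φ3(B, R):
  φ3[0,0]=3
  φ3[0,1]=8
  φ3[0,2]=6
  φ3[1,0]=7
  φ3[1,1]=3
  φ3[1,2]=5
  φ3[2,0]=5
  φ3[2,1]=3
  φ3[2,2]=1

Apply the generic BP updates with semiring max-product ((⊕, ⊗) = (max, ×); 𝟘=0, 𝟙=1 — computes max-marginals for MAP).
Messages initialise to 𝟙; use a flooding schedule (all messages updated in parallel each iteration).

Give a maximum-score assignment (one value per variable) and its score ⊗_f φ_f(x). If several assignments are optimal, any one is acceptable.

assignment: (L=0, G=1, B=0, R=1, C=1); score = 3456

init: all messages = 𝟙 over 3 values
r1 m[φ0→L] = [6, 8, 8]
r1 m[φ0→C] = [8, 6, 3]
r1 m[φ1→B] = [8, 4, 8]
r1 m[φ1→C] = [7, 8, 8]
r1 m[φ2→L] = [9, 7, 7]
r1 m[φ2→G] = [7, 9, 9]
r1 m[φ3→B] = [8, 7, 5]
r1 m[φ3→R] = [7, 8, 6]
r1 m[L→φ0] = [1, 1, 1]
r1 m[L→φ2] = [1, 1, 1]
r1 m[G→φ2] = [1, 1, 1]
r1 m[B→φ1] = [1, 1, 1]
r1 m[B→φ3] = [1, 1, 1]
r1 m[R→φ3] = [1, 1, 1]
r1 m[C→φ0] = [1, 1, 1]
r1 m[C→φ1] = [1, 1, 1]
r2 m[φ0→L] = [6, 8, 8]
r2 m[φ0→C] = [8, 6, 3]
r2 m[φ1→B] = [8, 4, 8]
r2 m[φ1→C] = [7, 8, 8]
r2 m[φ2→L] = [9, 7, 7]
r2 m[φ2→G] = [7, 9, 9]
r2 m[φ3→B] = [8, 7, 5]
r2 m[φ3→R] = [7, 8, 6]
r2 m[L→φ0] = [9, 7, 7]
r2 m[L→φ2] = [6, 8, 8]
r2 m[G→φ2] = [1, 1, 1]
r2 m[B→φ1] = [8, 7, 5]
r2 m[B→φ3] = [8, 4, 8]
r2 m[R→φ3] = [1, 1, 1]
r2 m[C→φ0] = [7, 8, 8]
r2 m[C→φ1] = [8, 6, 3]
r3 m[φ0→L] = [48, 56, 56]
r3 m[φ0→C] = [56, 54, 27]
r3 m[φ1→B] = [56, 24, 30]
r3 m[φ1→C] = [56, 64, 40]
r3 m[φ2→L] = [9, 7, 7]
r3 m[φ2→G] = [56, 54, 56]
r3 m[φ3→B] = [8, 7, 5]
r3 m[φ3→R] = [40, 64, 48]
r3 m[L→φ0] = [9, 7, 7]
r3 m[L→φ2] = [6, 8, 8]
r3 m[G→φ2] = [1, 1, 1]
r3 m[B→φ1] = [8, 7, 5]
r3 m[B→φ3] = [8, 4, 8]
r3 m[R→φ3] = [1, 1, 1]
r3 m[C→φ0] = [7, 8, 8]
r3 m[C→φ1] = [8, 6, 3]
r4 m[φ0→L] = [48, 56, 56]
r4 m[φ0→C] = [56, 54, 27]
r4 m[φ1→B] = [56, 24, 30]
r4 m[φ1→C] = [56, 64, 40]
r4 m[φ2→L] = [9, 7, 7]
r4 m[φ2→G] = [56, 54, 56]
r4 m[φ3→B] = [8, 7, 5]
r4 m[φ3→R] = [40, 64, 48]
r4 m[L→φ0] = [9, 7, 7]
r4 m[L→φ2] = [48, 56, 56]
r4 m[G→φ2] = [1, 1, 1]
r4 m[B→φ1] = [8, 7, 5]
r4 m[B→φ3] = [56, 24, 30]
r4 m[R→φ3] = [1, 1, 1]
r4 m[C→φ0] = [56, 64, 40]
r4 m[C→φ1] = [56, 54, 27]
r5 m[φ0→L] = [384, 448, 448]
r5 m[φ0→C] = [56, 54, 27]
r5 m[φ1→B] = [432, 216, 270]
r5 m[φ1→C] = [56, 64, 40]
r5 m[φ2→L] = [9, 7, 7]
r5 m[φ2→G] = [392, 432, 432]
r5 m[φ3→B] = [8, 7, 5]
r5 m[φ3→R] = [168, 448, 336]
r5 m[L→φ0] = [9, 7, 7]
r5 m[L→φ2] = [48, 56, 56]
r5 m[G→φ2] = [1, 1, 1]
r5 m[B→φ1] = [8, 7, 5]
r5 m[B→φ3] = [56, 24, 30]
r5 m[R→φ3] = [1, 1, 1]
r5 m[C→φ0] = [56, 64, 40]
r5 m[C→φ1] = [56, 54, 27]
r6 m[φ0→L] = [384, 448, 448]
r6 m[φ0→C] = [56, 54, 27]
r6 m[φ1→B] = [432, 216, 270]
r6 m[φ1→C] = [56, 64, 40]
r6 m[φ2→L] = [9, 7, 7]
r6 m[φ2→G] = [392, 432, 432]
r6 m[φ3→B] = [8, 7, 5]
r6 m[φ3→R] = [168, 448, 336]
r6 m[L→φ0] = [9, 7, 7]
r6 m[L→φ2] = [384, 448, 448]
r6 m[G→φ2] = [1, 1, 1]
r6 m[B→φ1] = [8, 7, 5]
r6 m[B→φ3] = [432, 216, 270]
r6 m[R→φ3] = [1, 1, 1]
r6 m[C→φ0] = [56, 64, 40]
r6 m[C→φ1] = [56, 54, 27]
r7 m[φ0→L] = [384, 448, 448]
r7 m[φ0→C] = [56, 54, 27]
r7 m[φ1→B] = [432, 216, 270]
r7 m[φ1→C] = [56, 64, 40]
r7 m[φ2→L] = [9, 7, 7]
r7 m[φ2→G] = [3136, 3456, 3456]
r7 m[φ3→B] = [8, 7, 5]
r7 m[φ3→R] = [1512, 3456, 2592]
r7 m[L→φ0] = [9, 7, 7]
r7 m[L→φ2] = [384, 448, 448]
r7 m[G→φ2] = [1, 1, 1]
r7 m[B→φ1] = [8, 7, 5]
r7 m[B→φ3] = [432, 216, 270]
r7 m[R→φ3] = [1, 1, 1]
r7 m[C→φ0] = [56, 64, 40]
r7 m[C→φ1] = [56, 54, 27]
r8 m[φ0→L] = [384, 448, 448]
r8 m[φ0→C] = [56, 54, 27]
r8 m[φ1→B] = [432, 216, 270]
r8 m[φ1→C] = [56, 64, 40]
r8 m[φ2→L] = [9, 7, 7]
r8 m[φ2→G] = [3136, 3456, 3456]
r8 m[φ3→B] = [8, 7, 5]
r8 m[φ3→R] = [1512, 3456, 2592]
r8 m[L→φ0] = [9, 7, 7]
r8 m[L→φ2] = [384, 448, 448]
r8 m[G→φ2] = [1, 1, 1]
r8 m[B→φ1] = [8, 7, 5]
r8 m[B→φ3] = [432, 216, 270]
r8 m[R→φ3] = [1, 1, 1]
r8 m[C→φ0] = [56, 64, 40]
r8 m[C→φ1] = [56, 54, 27]
fixed point reached at round 8
traceback from L: (L=0, G=1, B=0, R=1, C=1), score=3456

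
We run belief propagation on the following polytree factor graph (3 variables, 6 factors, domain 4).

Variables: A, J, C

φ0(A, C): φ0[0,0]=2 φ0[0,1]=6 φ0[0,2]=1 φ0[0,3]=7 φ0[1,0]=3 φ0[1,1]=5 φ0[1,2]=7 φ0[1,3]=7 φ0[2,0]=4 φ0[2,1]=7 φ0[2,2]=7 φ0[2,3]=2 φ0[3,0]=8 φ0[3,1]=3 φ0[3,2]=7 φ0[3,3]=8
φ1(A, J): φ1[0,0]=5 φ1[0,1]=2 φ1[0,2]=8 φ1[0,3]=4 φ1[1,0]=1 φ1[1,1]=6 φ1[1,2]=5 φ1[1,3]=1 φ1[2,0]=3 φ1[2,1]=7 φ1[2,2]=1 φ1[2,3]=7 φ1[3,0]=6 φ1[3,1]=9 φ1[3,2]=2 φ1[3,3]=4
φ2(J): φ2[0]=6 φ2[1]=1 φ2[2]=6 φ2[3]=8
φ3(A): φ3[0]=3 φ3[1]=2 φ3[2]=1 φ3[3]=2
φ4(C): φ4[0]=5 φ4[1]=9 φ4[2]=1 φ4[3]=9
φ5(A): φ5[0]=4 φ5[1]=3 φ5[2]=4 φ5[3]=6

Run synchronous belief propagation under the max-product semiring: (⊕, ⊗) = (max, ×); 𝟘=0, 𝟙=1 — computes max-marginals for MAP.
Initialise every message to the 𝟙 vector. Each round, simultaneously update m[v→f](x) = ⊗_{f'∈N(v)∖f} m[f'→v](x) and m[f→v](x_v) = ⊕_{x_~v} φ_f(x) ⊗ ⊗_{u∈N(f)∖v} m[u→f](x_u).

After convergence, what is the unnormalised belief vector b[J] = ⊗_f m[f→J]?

init: all messages = 𝟙 over 4 values
r1 m[φ0→A] = [7, 7, 7, 8]
r1 m[φ0→C] = [8, 7, 7, 8]
r1 m[φ1→A] = [8, 6, 7, 9]
r1 m[φ1→J] = [6, 9, 8, 7]
r1 m[φ2→J] = [6, 1, 6, 8]
r1 m[φ3→A] = [3, 2, 1, 2]
r1 m[φ4→C] = [5, 9, 1, 9]
r1 m[φ5→A] = [4, 3, 4, 6]
r1 m[A→φ0] = [1, 1, 1, 1]
r1 m[A→φ1] = [1, 1, 1, 1]
r1 m[A→φ3] = [1, 1, 1, 1]
r1 m[A→φ5] = [1, 1, 1, 1]
r1 m[J→φ1] = [1, 1, 1, 1]
r1 m[J→φ2] = [1, 1, 1, 1]
r1 m[C→φ0] = [1, 1, 1, 1]
r1 m[C→φ4] = [1, 1, 1, 1]
r2 m[φ0→A] = [7, 7, 7, 8]
r2 m[φ0→C] = [8, 7, 7, 8]
r2 m[φ1→A] = [8, 6, 7, 9]
r2 m[φ1→J] = [6, 9, 8, 7]
r2 m[φ2→J] = [6, 1, 6, 8]
r2 m[φ3→A] = [3, 2, 1, 2]
r2 m[φ4→C] = [5, 9, 1, 9]
r2 m[φ5→A] = [4, 3, 4, 6]
r2 m[A→φ0] = [96, 36, 28, 108]
r2 m[A→φ1] = [84, 42, 28, 96]
r2 m[A→φ3] = [224, 126, 196, 432]
r2 m[A→φ5] = [168, 84, 49, 144]
r2 m[J→φ1] = [6, 1, 6, 8]
r2 m[J→φ2] = [6, 9, 8, 7]
r2 m[C→φ0] = [5, 9, 1, 9]
r2 m[C→φ4] = [8, 7, 7, 8]
r3 m[φ0→A] = [63, 63, 63, 72]
r3 m[φ0→C] = [864, 576, 756, 864]
r3 m[φ1→A] = [48, 30, 56, 36]
r3 m[φ1→J] = [576, 864, 672, 384]
r3 m[φ2→J] = [6, 1, 6, 8]
r3 m[φ3→A] = [3, 2, 1, 2]
r3 m[φ4→C] = [5, 9, 1, 9]
r3 m[φ5→A] = [4, 3, 4, 6]
r3 m[A→φ0] = [96, 36, 28, 108]
r3 m[A→φ1] = [84, 42, 28, 96]
r3 m[A→φ3] = [224, 126, 196, 432]
r3 m[A→φ5] = [168, 84, 49, 144]
r3 m[J→φ1] = [6, 1, 6, 8]
r3 m[J→φ2] = [6, 9, 8, 7]
r3 m[C→φ0] = [5, 9, 1, 9]
r3 m[C→φ4] = [8, 7, 7, 8]
r4 m[φ0→A] = [63, 63, 63, 72]
r4 m[φ0→C] = [864, 576, 756, 864]
r4 m[φ1→A] = [48, 30, 56, 36]
r4 m[φ1→J] = [576, 864, 672, 384]
r4 m[φ2→J] = [6, 1, 6, 8]
r4 m[φ3→A] = [3, 2, 1, 2]
r4 m[φ4→C] = [5, 9, 1, 9]
r4 m[φ5→A] = [4, 3, 4, 6]
r4 m[A→φ0] = [576, 180, 224, 432]
r4 m[A→φ1] = [756, 378, 252, 864]
r4 m[A→φ3] = [12096, 5670, 14112, 15552]
r4 m[A→φ5] = [9072, 3780, 3528, 5184]
r4 m[J→φ1] = [6, 1, 6, 8]
r4 m[J→φ2] = [576, 864, 672, 384]
r4 m[C→φ0] = [5, 9, 1, 9]
r4 m[C→φ4] = [864, 576, 756, 864]
r5 m[φ0→A] = [63, 63, 63, 72]
r5 m[φ0→C] = [3456, 3456, 3024, 4032]
r5 m[φ1→A] = [48, 30, 56, 36]
r5 m[φ1→J] = [5184, 7776, 6048, 3456]
r5 m[φ2→J] = [6, 1, 6, 8]
r5 m[φ3→A] = [3, 2, 1, 2]
r5 m[φ4→C] = [5, 9, 1, 9]
r5 m[φ5→A] = [4, 3, 4, 6]
r5 m[A→φ0] = [576, 180, 224, 432]
r5 m[A→φ1] = [756, 378, 252, 864]
r5 m[A→φ3] = [12096, 5670, 14112, 15552]
r5 m[A→φ5] = [9072, 3780, 3528, 5184]
r5 m[J→φ1] = [6, 1, 6, 8]
r5 m[J→φ2] = [576, 864, 672, 384]
r5 m[C→φ0] = [5, 9, 1, 9]
r5 m[C→φ4] = [864, 576, 756, 864]
r6 m[φ0→A] = [63, 63, 63, 72]
r6 m[φ0→C] = [3456, 3456, 3024, 4032]
r6 m[φ1→A] = [48, 30, 56, 36]
r6 m[φ1→J] = [5184, 7776, 6048, 3456]
r6 m[φ2→J] = [6, 1, 6, 8]
r6 m[φ3→A] = [3, 2, 1, 2]
r6 m[φ4→C] = [5, 9, 1, 9]
r6 m[φ5→A] = [4, 3, 4, 6]
r6 m[A→φ0] = [576, 180, 224, 432]
r6 m[A→φ1] = [756, 378, 252, 864]
r6 m[A→φ3] = [12096, 5670, 14112, 15552]
r6 m[A→φ5] = [9072, 3780, 3528, 5184]
r6 m[J→φ1] = [6, 1, 6, 8]
r6 m[J→φ2] = [5184, 7776, 6048, 3456]
r6 m[C→φ0] = [5, 9, 1, 9]
r6 m[C→φ4] = [3456, 3456, 3024, 4032]
r7 m[φ0→A] = [63, 63, 63, 72]
r7 m[φ0→C] = [3456, 3456, 3024, 4032]
r7 m[φ1→A] = [48, 30, 56, 36]
r7 m[φ1→J] = [5184, 7776, 6048, 3456]
r7 m[φ2→J] = [6, 1, 6, 8]
r7 m[φ3→A] = [3, 2, 1, 2]
r7 m[φ4→C] = [5, 9, 1, 9]
r7 m[φ5→A] = [4, 3, 4, 6]
r7 m[A→φ0] = [576, 180, 224, 432]
r7 m[A→φ1] = [756, 378, 252, 864]
r7 m[A→φ3] = [12096, 5670, 14112, 15552]
r7 m[A→φ5] = [9072, 3780, 3528, 5184]
r7 m[J→φ1] = [6, 1, 6, 8]
r7 m[J→φ2] = [5184, 7776, 6048, 3456]
r7 m[C→φ0] = [5, 9, 1, 9]
r7 m[C→φ4] = [3456, 3456, 3024, 4032]
fixed point reached at round 7
b[J] = ⊗ incoming = [31104, 7776, 36288, 27648]

b[J] = [31104, 7776, 36288, 27648]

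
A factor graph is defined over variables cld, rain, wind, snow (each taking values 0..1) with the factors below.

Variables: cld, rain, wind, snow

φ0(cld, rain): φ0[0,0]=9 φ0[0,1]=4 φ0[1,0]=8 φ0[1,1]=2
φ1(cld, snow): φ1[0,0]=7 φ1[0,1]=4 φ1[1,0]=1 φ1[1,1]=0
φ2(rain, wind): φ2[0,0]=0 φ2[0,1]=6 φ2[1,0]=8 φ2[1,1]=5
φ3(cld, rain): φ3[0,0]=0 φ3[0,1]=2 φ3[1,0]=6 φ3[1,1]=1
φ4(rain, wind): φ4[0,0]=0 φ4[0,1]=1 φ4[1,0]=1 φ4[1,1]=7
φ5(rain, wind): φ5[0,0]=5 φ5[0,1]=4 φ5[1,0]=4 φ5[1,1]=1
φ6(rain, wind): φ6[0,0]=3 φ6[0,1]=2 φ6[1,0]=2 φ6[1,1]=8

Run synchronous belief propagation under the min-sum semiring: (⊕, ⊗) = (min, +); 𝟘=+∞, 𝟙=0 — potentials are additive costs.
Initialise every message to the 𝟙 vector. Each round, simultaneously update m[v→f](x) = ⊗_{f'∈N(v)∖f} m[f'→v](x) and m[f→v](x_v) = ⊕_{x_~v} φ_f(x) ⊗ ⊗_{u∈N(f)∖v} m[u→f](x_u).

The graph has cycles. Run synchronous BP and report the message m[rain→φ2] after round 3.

message @ round 3 = [14, 7]

init: all messages = 𝟙 over 2 values
r1 m[φ0→cld] = [4, 2]
r1 m[φ0→rain] = [8, 2]
r1 m[φ1→cld] = [4, 0]
r1 m[φ1→snow] = [1, 0]
r1 m[φ2→rain] = [0, 5]
r1 m[φ2→wind] = [0, 5]
r1 m[φ3→cld] = [0, 1]
r1 m[φ3→rain] = [0, 1]
r1 m[φ4→rain] = [0, 1]
r1 m[φ4→wind] = [0, 1]
r1 m[φ5→rain] = [4, 1]
r1 m[φ5→wind] = [4, 1]
r1 m[φ6→rain] = [2, 2]
r1 m[φ6→wind] = [2, 2]
r1 m[cld→φ0] = [0, 0]
r1 m[cld→φ1] = [0, 0]
r1 m[cld→φ3] = [0, 0]
r1 m[rain→φ0] = [0, 0]
r1 m[rain→φ2] = [0, 0]
r1 m[rain→φ3] = [0, 0]
r1 m[rain→φ4] = [0, 0]
r1 m[rain→φ5] = [0, 0]
r1 m[rain→φ6] = [0, 0]
r1 m[wind→φ2] = [0, 0]
r1 m[wind→φ4] = [0, 0]
r1 m[wind→φ5] = [0, 0]
r1 m[wind→φ6] = [0, 0]
r1 m[snow→φ1] = [0, 0]
r2 m[φ0→cld] = [4, 2]
r2 m[φ0→rain] = [8, 2]
r2 m[φ1→cld] = [4, 0]
r2 m[φ1→snow] = [1, 0]
r2 m[φ2→rain] = [0, 5]
r2 m[φ2→wind] = [0, 5]
r2 m[φ3→cld] = [0, 1]
r2 m[φ3→rain] = [0, 1]
r2 m[φ4→rain] = [0, 1]
r2 m[φ4→wind] = [0, 1]
r2 m[φ5→rain] = [4, 1]
r2 m[φ5→wind] = [4, 1]
r2 m[φ6→rain] = [2, 2]
r2 m[φ6→wind] = [2, 2]
r2 m[cld→φ0] = [4, 1]
r2 m[cld→φ1] = [4, 3]
r2 m[cld→φ3] = [8, 2]
r2 m[rain→φ0] = [6, 10]
r2 m[rain→φ2] = [14, 7]
r2 m[rain→φ3] = [14, 11]
r2 m[rain→φ4] = [14, 11]
r2 m[rain→φ5] = [10, 11]
r2 m[rain→φ6] = [12, 10]
r2 m[wind→φ2] = [6, 4]
r2 m[wind→φ4] = [6, 8]
r2 m[wind→φ5] = [2, 8]
r2 m[wind→φ6] = [4, 7]
r2 m[snow→φ1] = [0, 0]
r3 m[φ0→cld] = [14, 12]
r3 m[φ0→rain] = [9, 3]
r3 m[φ1→cld] = [4, 0]
r3 m[φ1→snow] = [4, 3]
r3 m[φ2→rain] = [6, 9]
r3 m[φ2→wind] = [14, 12]
r3 m[φ3→cld] = [13, 12]
r3 m[φ3→rain] = [8, 3]
r3 m[φ4→rain] = [6, 7]
r3 m[φ4→wind] = [12, 15]
r3 m[φ5→rain] = [7, 6]
r3 m[φ5→wind] = [15, 12]
r3 m[φ6→rain] = [7, 6]
r3 m[φ6→wind] = [12, 14]
r3 m[cld→φ0] = [4, 1]
r3 m[cld→φ1] = [4, 3]
r3 m[cld→φ3] = [8, 2]
r3 m[rain→φ0] = [6, 10]
r3 m[rain→φ2] = [14, 7]
r3 m[rain→φ3] = [14, 11]
r3 m[rain→φ4] = [14, 11]
r3 m[rain→φ5] = [10, 11]
r3 m[rain→φ6] = [12, 10]
r3 m[wind→φ2] = [6, 4]
r3 m[wind→φ4] = [6, 8]
r3 m[wind→φ5] = [2, 8]
r3 m[wind→φ6] = [4, 7]
r3 m[snow→φ1] = [0, 0]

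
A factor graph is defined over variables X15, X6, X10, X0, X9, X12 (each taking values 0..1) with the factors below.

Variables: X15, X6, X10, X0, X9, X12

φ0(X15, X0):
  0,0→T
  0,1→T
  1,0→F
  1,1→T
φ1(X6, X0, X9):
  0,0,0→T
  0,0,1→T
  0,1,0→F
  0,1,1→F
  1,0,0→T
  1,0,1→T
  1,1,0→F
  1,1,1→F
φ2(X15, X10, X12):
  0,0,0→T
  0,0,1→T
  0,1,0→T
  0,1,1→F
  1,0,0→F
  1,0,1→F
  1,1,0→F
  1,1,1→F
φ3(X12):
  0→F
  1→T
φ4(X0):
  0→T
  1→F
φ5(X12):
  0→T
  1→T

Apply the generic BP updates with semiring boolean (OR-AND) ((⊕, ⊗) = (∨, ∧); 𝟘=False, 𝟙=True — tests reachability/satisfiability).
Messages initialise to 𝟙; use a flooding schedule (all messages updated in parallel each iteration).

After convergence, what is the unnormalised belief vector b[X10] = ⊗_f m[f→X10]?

init: all messages = 𝟙 over 2 values
r1 m[φ0→X15] = [T, T]
r1 m[φ0→X0] = [T, T]
r1 m[φ1→X6] = [T, T]
r1 m[φ1→X0] = [T, F]
r1 m[φ1→X9] = [T, T]
r1 m[φ2→X15] = [T, F]
r1 m[φ2→X10] = [T, T]
r1 m[φ2→X12] = [T, T]
r1 m[φ3→X12] = [F, T]
r1 m[φ4→X0] = [T, F]
r1 m[φ5→X12] = [T, T]
r1 m[X15→φ0] = [T, T]
r1 m[X15→φ2] = [T, T]
r1 m[X6→φ1] = [T, T]
r1 m[X10→φ2] = [T, T]
r1 m[X0→φ0] = [T, T]
r1 m[X0→φ1] = [T, T]
r1 m[X0→φ4] = [T, T]
r1 m[X9→φ1] = [T, T]
r1 m[X12→φ2] = [T, T]
r1 m[X12→φ3] = [T, T]
r1 m[X12→φ5] = [T, T]
r2 m[φ0→X15] = [T, T]
r2 m[φ0→X0] = [T, T]
r2 m[φ1→X6] = [T, T]
r2 m[φ1→X0] = [T, F]
r2 m[φ1→X9] = [T, T]
r2 m[φ2→X15] = [T, F]
r2 m[φ2→X10] = [T, T]
r2 m[φ2→X12] = [T, T]
r2 m[φ3→X12] = [F, T]
r2 m[φ4→X0] = [T, F]
r2 m[φ5→X12] = [T, T]
r2 m[X15→φ0] = [T, F]
r2 m[X15→φ2] = [T, T]
r2 m[X6→φ1] = [T, T]
r2 m[X10→φ2] = [T, T]
r2 m[X0→φ0] = [T, F]
r2 m[X0→φ1] = [T, F]
r2 m[X0→φ4] = [T, F]
r2 m[X9→φ1] = [T, T]
r2 m[X12→φ2] = [F, T]
r2 m[X12→φ3] = [T, T]
r2 m[X12→φ5] = [F, T]
r3 m[φ0→X15] = [T, F]
r3 m[φ0→X0] = [T, T]
r3 m[φ1→X6] = [T, T]
r3 m[φ1→X0] = [T, F]
r3 m[φ1→X9] = [T, T]
r3 m[φ2→X15] = [T, F]
r3 m[φ2→X10] = [T, F]
r3 m[φ2→X12] = [T, T]
r3 m[φ3→X12] = [F, T]
r3 m[φ4→X0] = [T, F]
r3 m[φ5→X12] = [T, T]
r3 m[X15→φ0] = [T, F]
r3 m[X15→φ2] = [T, T]
r3 m[X6→φ1] = [T, T]
r3 m[X10→φ2] = [T, T]
r3 m[X0→φ0] = [T, F]
r3 m[X0→φ1] = [T, F]
r3 m[X0→φ4] = [T, F]
r3 m[X9→φ1] = [T, T]
r3 m[X12→φ2] = [F, T]
r3 m[X12→φ3] = [T, T]
r3 m[X12→φ5] = [F, T]
r4 m[φ0→X15] = [T, F]
r4 m[φ0→X0] = [T, T]
r4 m[φ1→X6] = [T, T]
r4 m[φ1→X0] = [T, F]
r4 m[φ1→X9] = [T, T]
r4 m[φ2→X15] = [T, F]
r4 m[φ2→X10] = [T, F]
r4 m[φ2→X12] = [T, T]
r4 m[φ3→X12] = [F, T]
r4 m[φ4→X0] = [T, F]
r4 m[φ5→X12] = [T, T]
r4 m[X15→φ0] = [T, F]
r4 m[X15→φ2] = [T, F]
r4 m[X6→φ1] = [T, T]
r4 m[X10→φ2] = [T, T]
r4 m[X0→φ0] = [T, F]
r4 m[X0→φ1] = [T, F]
r4 m[X0→φ4] = [T, F]
r4 m[X9→φ1] = [T, T]
r4 m[X12→φ2] = [F, T]
r4 m[X12→φ3] = [T, T]
r4 m[X12→φ5] = [F, T]
r5 m[φ0→X15] = [T, F]
r5 m[φ0→X0] = [T, T]
r5 m[φ1→X6] = [T, T]
r5 m[φ1→X0] = [T, F]
r5 m[φ1→X9] = [T, T]
r5 m[φ2→X15] = [T, F]
r5 m[φ2→X10] = [T, F]
r5 m[φ2→X12] = [T, T]
r5 m[φ3→X12] = [F, T]
r5 m[φ4→X0] = [T, F]
r5 m[φ5→X12] = [T, T]
r5 m[X15→φ0] = [T, F]
r5 m[X15→φ2] = [T, F]
r5 m[X6→φ1] = [T, T]
r5 m[X10→φ2] = [T, T]
r5 m[X0→φ0] = [T, F]
r5 m[X0→φ1] = [T, F]
r5 m[X0→φ4] = [T, F]
r5 m[X9→φ1] = [T, T]
r5 m[X12→φ2] = [F, T]
r5 m[X12→φ3] = [T, T]
r5 m[X12→φ5] = [F, T]
fixed point reached at round 5
b[X10] = ⊗ incoming = [T, F]

b[X10] = [T, F]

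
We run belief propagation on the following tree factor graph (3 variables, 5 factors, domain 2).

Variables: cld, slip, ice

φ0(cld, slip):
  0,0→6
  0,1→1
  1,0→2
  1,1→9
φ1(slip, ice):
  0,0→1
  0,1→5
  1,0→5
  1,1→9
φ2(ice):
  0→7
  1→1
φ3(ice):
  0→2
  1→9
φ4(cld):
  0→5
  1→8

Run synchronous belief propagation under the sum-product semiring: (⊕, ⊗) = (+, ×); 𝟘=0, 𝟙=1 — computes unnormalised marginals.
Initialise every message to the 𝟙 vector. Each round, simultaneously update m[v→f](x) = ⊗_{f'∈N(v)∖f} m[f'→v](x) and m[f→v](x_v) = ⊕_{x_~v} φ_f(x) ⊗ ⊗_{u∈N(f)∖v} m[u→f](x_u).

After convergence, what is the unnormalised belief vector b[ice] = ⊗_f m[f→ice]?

init: all messages = 𝟙 over 2 values
r1 m[φ0→cld] = [7, 11]
r1 m[φ0→slip] = [8, 10]
r1 m[φ1→slip] = [6, 14]
r1 m[φ1→ice] = [6, 14]
r1 m[φ2→ice] = [7, 1]
r1 m[φ3→ice] = [2, 9]
r1 m[φ4→cld] = [5, 8]
r1 m[cld→φ0] = [1, 1]
r1 m[cld→φ4] = [1, 1]
r1 m[slip→φ0] = [1, 1]
r1 m[slip→φ1] = [1, 1]
r1 m[ice→φ1] = [1, 1]
r1 m[ice→φ2] = [1, 1]
r1 m[ice→φ3] = [1, 1]
r2 m[φ0→cld] = [7, 11]
r2 m[φ0→slip] = [8, 10]
r2 m[φ1→slip] = [6, 14]
r2 m[φ1→ice] = [6, 14]
r2 m[φ2→ice] = [7, 1]
r2 m[φ3→ice] = [2, 9]
r2 m[φ4→cld] = [5, 8]
r2 m[cld→φ0] = [5, 8]
r2 m[cld→φ4] = [7, 11]
r2 m[slip→φ0] = [6, 14]
r2 m[slip→φ1] = [8, 10]
r2 m[ice→φ1] = [14, 9]
r2 m[ice→φ2] = [12, 126]
r2 m[ice→φ3] = [42, 14]
r3 m[φ0→cld] = [50, 138]
r3 m[φ0→slip] = [46, 77]
r3 m[φ1→slip] = [59, 151]
r3 m[φ1→ice] = [58, 130]
r3 m[φ2→ice] = [7, 1]
r3 m[φ3→ice] = [2, 9]
r3 m[φ4→cld] = [5, 8]
r3 m[cld→φ0] = [5, 8]
r3 m[cld→φ4] = [7, 11]
r3 m[slip→φ0] = [6, 14]
r3 m[slip→φ1] = [8, 10]
r3 m[ice→φ1] = [14, 9]
r3 m[ice→φ2] = [12, 126]
r3 m[ice→φ3] = [42, 14]
r4 m[φ0→cld] = [50, 138]
r4 m[φ0→slip] = [46, 77]
r4 m[φ1→slip] = [59, 151]
r4 m[φ1→ice] = [58, 130]
r4 m[φ2→ice] = [7, 1]
r4 m[φ3→ice] = [2, 9]
r4 m[φ4→cld] = [5, 8]
r4 m[cld→φ0] = [5, 8]
r4 m[cld→φ4] = [50, 138]
r4 m[slip→φ0] = [59, 151]
r4 m[slip→φ1] = [46, 77]
r4 m[ice→φ1] = [14, 9]
r4 m[ice→φ2] = [116, 1170]
r4 m[ice→φ3] = [406, 130]
r5 m[φ0→cld] = [505, 1477]
r5 m[φ0→slip] = [46, 77]
r5 m[φ1→slip] = [59, 151]
r5 m[φ1→ice] = [431, 923]
r5 m[φ2→ice] = [7, 1]
r5 m[φ3→ice] = [2, 9]
r5 m[φ4→cld] = [5, 8]
r5 m[cld→φ0] = [5, 8]
r5 m[cld→φ4] = [50, 138]
r5 m[slip→φ0] = [59, 151]
r5 m[slip→φ1] = [46, 77]
r5 m[ice→φ1] = [14, 9]
r5 m[ice→φ2] = [116, 1170]
r5 m[ice→φ3] = [406, 130]
r6 m[φ0→cld] = [505, 1477]
r6 m[φ0→slip] = [46, 77]
r6 m[φ1→slip] = [59, 151]
r6 m[φ1→ice] = [431, 923]
r6 m[φ2→ice] = [7, 1]
r6 m[φ3→ice] = [2, 9]
r6 m[φ4→cld] = [5, 8]
r6 m[cld→φ0] = [5, 8]
r6 m[cld→φ4] = [505, 1477]
r6 m[slip→φ0] = [59, 151]
r6 m[slip→φ1] = [46, 77]
r6 m[ice→φ1] = [14, 9]
r6 m[ice→φ2] = [862, 8307]
r6 m[ice→φ3] = [3017, 923]
r7 m[φ0→cld] = [505, 1477]
r7 m[φ0→slip] = [46, 77]
r7 m[φ1→slip] = [59, 151]
r7 m[φ1→ice] = [431, 923]
r7 m[φ2→ice] = [7, 1]
r7 m[φ3→ice] = [2, 9]
r7 m[φ4→cld] = [5, 8]
r7 m[cld→φ0] = [5, 8]
r7 m[cld→φ4] = [505, 1477]
r7 m[slip→φ0] = [59, 151]
r7 m[slip→φ1] = [46, 77]
r7 m[ice→φ1] = [14, 9]
r7 m[ice→φ2] = [862, 8307]
r7 m[ice→φ3] = [3017, 923]
fixed point reached at round 7
b[ice] = ⊗ incoming = [6034, 8307]

b[ice] = [6034, 8307]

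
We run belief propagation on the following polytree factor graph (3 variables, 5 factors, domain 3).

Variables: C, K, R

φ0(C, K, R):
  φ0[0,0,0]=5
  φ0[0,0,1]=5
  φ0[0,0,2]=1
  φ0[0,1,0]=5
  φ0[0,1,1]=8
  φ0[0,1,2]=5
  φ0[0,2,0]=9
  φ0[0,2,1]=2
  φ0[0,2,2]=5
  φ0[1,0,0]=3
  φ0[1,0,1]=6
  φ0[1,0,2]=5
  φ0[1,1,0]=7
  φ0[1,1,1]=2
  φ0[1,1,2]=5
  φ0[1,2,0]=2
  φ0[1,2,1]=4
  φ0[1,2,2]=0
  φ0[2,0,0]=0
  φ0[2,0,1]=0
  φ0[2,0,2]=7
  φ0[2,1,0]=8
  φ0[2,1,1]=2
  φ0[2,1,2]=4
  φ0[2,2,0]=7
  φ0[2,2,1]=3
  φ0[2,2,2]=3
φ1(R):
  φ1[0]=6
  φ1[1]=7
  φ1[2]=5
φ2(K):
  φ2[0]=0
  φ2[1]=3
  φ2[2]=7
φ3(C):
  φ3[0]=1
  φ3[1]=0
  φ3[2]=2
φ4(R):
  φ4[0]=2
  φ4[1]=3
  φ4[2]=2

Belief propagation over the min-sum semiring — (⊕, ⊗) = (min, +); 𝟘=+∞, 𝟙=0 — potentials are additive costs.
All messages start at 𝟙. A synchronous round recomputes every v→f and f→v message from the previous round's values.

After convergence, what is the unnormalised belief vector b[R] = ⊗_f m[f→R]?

init: all messages = 𝟙 over 3 values
r1 m[φ0→C] = [1, 0, 0]
r1 m[φ0→K] = [0, 2, 0]
r1 m[φ0→R] = [0, 0, 0]
r1 m[φ1→R] = [6, 7, 5]
r1 m[φ2→K] = [0, 3, 7]
r1 m[φ3→C] = [1, 0, 2]
r1 m[φ4→R] = [2, 3, 2]
r1 m[C→φ0] = [0, 0, 0]
r1 m[C→φ3] = [0, 0, 0]
r1 m[K→φ0] = [0, 0, 0]
r1 m[K→φ2] = [0, 0, 0]
r1 m[R→φ0] = [0, 0, 0]
r1 m[R→φ1] = [0, 0, 0]
r1 m[R→φ4] = [0, 0, 0]
r2 m[φ0→C] = [1, 0, 0]
r2 m[φ0→K] = [0, 2, 0]
r2 m[φ0→R] = [0, 0, 0]
r2 m[φ1→R] = [6, 7, 5]
r2 m[φ2→K] = [0, 3, 7]
r2 m[φ3→C] = [1, 0, 2]
r2 m[φ4→R] = [2, 3, 2]
r2 m[C→φ0] = [1, 0, 2]
r2 m[C→φ3] = [1, 0, 0]
r2 m[K→φ0] = [0, 3, 7]
r2 m[K→φ2] = [0, 2, 0]
r2 m[R→φ0] = [8, 10, 7]
r2 m[R→φ1] = [2, 3, 2]
r2 m[R→φ4] = [6, 7, 5]
r3 m[φ0→C] = [8, 11, 8]
r3 m[φ0→K] = [9, 12, 7]
r3 m[φ0→R] = [2, 2, 2]
r3 m[φ1→R] = [6, 7, 5]
r3 m[φ2→K] = [0, 3, 7]
r3 m[φ3→C] = [1, 0, 2]
r3 m[φ4→R] = [2, 3, 2]
r3 m[C→φ0] = [1, 0, 2]
r3 m[C→φ3] = [1, 0, 0]
r3 m[K→φ0] = [0, 3, 7]
r3 m[K→φ2] = [0, 2, 0]
r3 m[R→φ0] = [8, 10, 7]
r3 m[R→φ1] = [2, 3, 2]
r3 m[R→φ4] = [6, 7, 5]
r4 m[φ0→C] = [8, 11, 8]
r4 m[φ0→K] = [9, 12, 7]
r4 m[φ0→R] = [2, 2, 2]
r4 m[φ1→R] = [6, 7, 5]
r4 m[φ2→K] = [0, 3, 7]
r4 m[φ3→C] = [1, 0, 2]
r4 m[φ4→R] = [2, 3, 2]
r4 m[C→φ0] = [1, 0, 2]
r4 m[C→φ3] = [8, 11, 8]
r4 m[K→φ0] = [0, 3, 7]
r4 m[K→φ2] = [9, 12, 7]
r4 m[R→φ0] = [8, 10, 7]
r4 m[R→φ1] = [4, 5, 4]
r4 m[R→φ4] = [8, 9, 7]
r5 m[φ0→C] = [8, 11, 8]
r5 m[φ0→K] = [9, 12, 7]
r5 m[φ0→R] = [2, 2, 2]
r5 m[φ1→R] = [6, 7, 5]
r5 m[φ2→K] = [0, 3, 7]
r5 m[φ3→C] = [1, 0, 2]
r5 m[φ4→R] = [2, 3, 2]
r5 m[C→φ0] = [1, 0, 2]
r5 m[C→φ3] = [8, 11, 8]
r5 m[K→φ0] = [0, 3, 7]
r5 m[K→φ2] = [9, 12, 7]
r5 m[R→φ0] = [8, 10, 7]
r5 m[R→φ1] = [4, 5, 4]
r5 m[R→φ4] = [8, 9, 7]
fixed point reached at round 5
b[R] = ⊗ incoming = [10, 12, 9]

b[R] = [10, 12, 9]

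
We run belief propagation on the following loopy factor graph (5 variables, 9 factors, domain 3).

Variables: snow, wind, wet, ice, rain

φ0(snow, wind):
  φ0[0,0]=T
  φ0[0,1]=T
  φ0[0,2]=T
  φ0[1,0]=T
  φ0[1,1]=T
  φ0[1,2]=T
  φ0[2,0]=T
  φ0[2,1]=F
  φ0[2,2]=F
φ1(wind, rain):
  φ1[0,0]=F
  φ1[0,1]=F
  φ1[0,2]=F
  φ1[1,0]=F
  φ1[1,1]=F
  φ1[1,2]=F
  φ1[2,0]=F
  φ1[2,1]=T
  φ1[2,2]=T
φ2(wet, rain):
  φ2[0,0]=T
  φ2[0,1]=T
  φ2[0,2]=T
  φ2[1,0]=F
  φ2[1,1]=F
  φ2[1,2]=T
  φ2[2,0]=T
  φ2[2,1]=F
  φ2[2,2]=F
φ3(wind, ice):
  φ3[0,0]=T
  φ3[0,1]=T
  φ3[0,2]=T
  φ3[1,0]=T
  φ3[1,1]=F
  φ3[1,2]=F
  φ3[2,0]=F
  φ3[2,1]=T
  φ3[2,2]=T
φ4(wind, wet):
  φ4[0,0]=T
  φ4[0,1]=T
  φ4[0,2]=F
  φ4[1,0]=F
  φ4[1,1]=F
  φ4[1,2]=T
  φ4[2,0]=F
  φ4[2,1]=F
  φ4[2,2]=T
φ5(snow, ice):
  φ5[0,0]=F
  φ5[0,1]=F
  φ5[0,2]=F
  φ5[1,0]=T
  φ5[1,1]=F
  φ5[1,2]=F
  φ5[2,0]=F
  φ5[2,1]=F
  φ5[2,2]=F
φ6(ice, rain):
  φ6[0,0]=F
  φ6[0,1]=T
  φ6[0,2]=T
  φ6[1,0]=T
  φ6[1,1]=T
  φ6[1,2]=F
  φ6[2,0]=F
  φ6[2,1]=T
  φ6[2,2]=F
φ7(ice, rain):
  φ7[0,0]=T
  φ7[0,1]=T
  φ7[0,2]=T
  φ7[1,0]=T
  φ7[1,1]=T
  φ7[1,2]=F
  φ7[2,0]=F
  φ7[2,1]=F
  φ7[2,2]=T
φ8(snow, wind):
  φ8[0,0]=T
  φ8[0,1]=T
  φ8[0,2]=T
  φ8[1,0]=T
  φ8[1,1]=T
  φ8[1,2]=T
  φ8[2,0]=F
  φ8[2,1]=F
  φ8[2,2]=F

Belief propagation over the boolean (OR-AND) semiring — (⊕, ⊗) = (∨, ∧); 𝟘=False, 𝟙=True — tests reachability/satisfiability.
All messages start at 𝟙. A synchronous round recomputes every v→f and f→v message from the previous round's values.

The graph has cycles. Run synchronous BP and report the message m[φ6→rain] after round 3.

message @ round 3 = [F, T, T]

init: all messages = 𝟙 over 3 values
r1 m[φ0→snow] = [T, T, T]
r1 m[φ0→wind] = [T, T, T]
r1 m[φ1→wind] = [F, F, T]
r1 m[φ1→rain] = [F, T, T]
r1 m[φ2→wet] = [T, T, T]
r1 m[φ2→rain] = [T, T, T]
r1 m[φ3→wind] = [T, T, T]
r1 m[φ3→ice] = [T, T, T]
r1 m[φ4→wind] = [T, T, T]
r1 m[φ4→wet] = [T, T, T]
r1 m[φ5→snow] = [F, T, F]
r1 m[φ5→ice] = [T, F, F]
r1 m[φ6→ice] = [T, T, T]
r1 m[φ6→rain] = [T, T, T]
r1 m[φ7→ice] = [T, T, T]
r1 m[φ7→rain] = [T, T, T]
r1 m[φ8→snow] = [T, T, F]
r1 m[φ8→wind] = [T, T, T]
r1 m[snow→φ0] = [T, T, T]
r1 m[snow→φ5] = [T, T, T]
r1 m[snow→φ8] = [T, T, T]
r1 m[wind→φ0] = [T, T, T]
r1 m[wind→φ1] = [T, T, T]
r1 m[wind→φ3] = [T, T, T]
r1 m[wind→φ4] = [T, T, T]
r1 m[wind→φ8] = [T, T, T]
r1 m[wet→φ2] = [T, T, T]
r1 m[wet→φ4] = [T, T, T]
r1 m[ice→φ3] = [T, T, T]
r1 m[ice→φ5] = [T, T, T]
r1 m[ice→φ6] = [T, T, T]
r1 m[ice→φ7] = [T, T, T]
r1 m[rain→φ1] = [T, T, T]
r1 m[rain→φ2] = [T, T, T]
r1 m[rain→φ6] = [T, T, T]
r1 m[rain→φ7] = [T, T, T]
r2 m[φ0→snow] = [T, T, T]
r2 m[φ0→wind] = [T, T, T]
r2 m[φ1→wind] = [F, F, T]
r2 m[φ1→rain] = [F, T, T]
r2 m[φ2→wet] = [T, T, T]
r2 m[φ2→rain] = [T, T, T]
r2 m[φ3→wind] = [T, T, T]
r2 m[φ3→ice] = [T, T, T]
r2 m[φ4→wind] = [T, T, T]
r2 m[φ4→wet] = [T, T, T]
r2 m[φ5→snow] = [F, T, F]
r2 m[φ5→ice] = [T, F, F]
r2 m[φ6→ice] = [T, T, T]
r2 m[φ6→rain] = [T, T, T]
r2 m[φ7→ice] = [T, T, T]
r2 m[φ7→rain] = [T, T, T]
r2 m[φ8→snow] = [T, T, F]
r2 m[φ8→wind] = [T, T, T]
r2 m[snow→φ0] = [F, T, F]
r2 m[snow→φ5] = [T, T, F]
r2 m[snow→φ8] = [F, T, F]
r2 m[wind→φ0] = [F, F, T]
r2 m[wind→φ1] = [T, T, T]
r2 m[wind→φ3] = [F, F, T]
r2 m[wind→φ4] = [F, F, T]
r2 m[wind→φ8] = [F, F, T]
r2 m[wet→φ2] = [T, T, T]
r2 m[wet→φ4] = [T, T, T]
r2 m[ice→φ3] = [T, F, F]
r2 m[ice→φ5] = [T, T, T]
r2 m[ice→φ6] = [T, F, F]
r2 m[ice→φ7] = [T, F, F]
r2 m[rain→φ1] = [T, T, T]
r2 m[rain→φ2] = [F, T, T]
r2 m[rain→φ6] = [F, T, T]
r2 m[rain→φ7] = [F, T, T]
r3 m[φ0→snow] = [T, T, F]
r3 m[φ0→wind] = [T, T, T]
r3 m[φ1→wind] = [F, F, T]
r3 m[φ1→rain] = [F, T, T]
r3 m[φ2→wet] = [T, T, F]
r3 m[φ2→rain] = [T, T, T]
r3 m[φ3→wind] = [T, T, F]
r3 m[φ3→ice] = [F, T, T]
r3 m[φ4→wind] = [T, T, T]
r3 m[φ4→wet] = [F, F, T]
r3 m[φ5→snow] = [F, T, F]
r3 m[φ5→ice] = [T, F, F]
r3 m[φ6→ice] = [T, T, T]
r3 m[φ6→rain] = [F, T, T]
r3 m[φ7→ice] = [T, T, T]
r3 m[φ7→rain] = [T, T, T]
r3 m[φ8→snow] = [T, T, F]
r3 m[φ8→wind] = [T, T, T]
r3 m[snow→φ0] = [F, T, F]
r3 m[snow→φ5] = [T, T, F]
r3 m[snow→φ8] = [F, T, F]
r3 m[wind→φ0] = [F, F, T]
r3 m[wind→φ1] = [T, T, T]
r3 m[wind→φ3] = [F, F, T]
r3 m[wind→φ4] = [F, F, T]
r3 m[wind→φ8] = [F, F, T]
r3 m[wet→φ2] = [T, T, T]
r3 m[wet→φ4] = [T, T, T]
r3 m[ice→φ3] = [T, F, F]
r3 m[ice→φ5] = [T, T, T]
r3 m[ice→φ6] = [T, F, F]
r3 m[ice→φ7] = [T, F, F]
r3 m[rain→φ1] = [T, T, T]
r3 m[rain→φ2] = [F, T, T]
r3 m[rain→φ6] = [F, T, T]
r3 m[rain→φ7] = [F, T, T]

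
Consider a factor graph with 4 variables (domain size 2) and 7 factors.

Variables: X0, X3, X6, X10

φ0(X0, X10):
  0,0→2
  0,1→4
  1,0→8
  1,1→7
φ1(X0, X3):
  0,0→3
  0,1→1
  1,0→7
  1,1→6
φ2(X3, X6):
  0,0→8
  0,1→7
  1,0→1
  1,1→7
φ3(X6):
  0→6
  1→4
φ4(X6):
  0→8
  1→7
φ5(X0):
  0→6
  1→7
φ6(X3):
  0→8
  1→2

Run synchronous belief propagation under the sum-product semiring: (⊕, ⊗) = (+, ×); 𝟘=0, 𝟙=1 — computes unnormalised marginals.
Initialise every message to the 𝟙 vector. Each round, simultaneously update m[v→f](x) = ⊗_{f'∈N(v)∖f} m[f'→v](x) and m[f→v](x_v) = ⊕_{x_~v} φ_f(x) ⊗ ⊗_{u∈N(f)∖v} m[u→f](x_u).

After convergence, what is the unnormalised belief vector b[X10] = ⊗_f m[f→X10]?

init: all messages = 𝟙 over 2 values
r1 m[φ0→X0] = [6, 15]
r1 m[φ0→X10] = [10, 11]
r1 m[φ1→X0] = [4, 13]
r1 m[φ1→X3] = [10, 7]
r1 m[φ2→X3] = [15, 8]
r1 m[φ2→X6] = [9, 14]
r1 m[φ3→X6] = [6, 4]
r1 m[φ4→X6] = [8, 7]
r1 m[φ5→X0] = [6, 7]
r1 m[φ6→X3] = [8, 2]
r1 m[X0→φ0] = [1, 1]
r1 m[X0→φ1] = [1, 1]
r1 m[X0→φ5] = [1, 1]
r1 m[X3→φ1] = [1, 1]
r1 m[X3→φ2] = [1, 1]
r1 m[X3→φ6] = [1, 1]
r1 m[X6→φ2] = [1, 1]
r1 m[X6→φ3] = [1, 1]
r1 m[X6→φ4] = [1, 1]
r1 m[X10→φ0] = [1, 1]
r2 m[φ0→X0] = [6, 15]
r2 m[φ0→X10] = [10, 11]
r2 m[φ1→X0] = [4, 13]
r2 m[φ1→X3] = [10, 7]
r2 m[φ2→X3] = [15, 8]
r2 m[φ2→X6] = [9, 14]
r2 m[φ3→X6] = [6, 4]
r2 m[φ4→X6] = [8, 7]
r2 m[φ5→X0] = [6, 7]
r2 m[φ6→X3] = [8, 2]
r2 m[X0→φ0] = [24, 91]
r2 m[X0→φ1] = [36, 105]
r2 m[X0→φ5] = [24, 195]
r2 m[X3→φ1] = [120, 16]
r2 m[X3→φ2] = [80, 14]
r2 m[X3→φ6] = [150, 56]
r2 m[X6→φ2] = [48, 28]
r2 m[X6→φ3] = [72, 98]
r2 m[X6→φ4] = [54, 56]
r2 m[X10→φ0] = [1, 1]
r3 m[φ0→X0] = [6, 15]
r3 m[φ0→X10] = [776, 733]
r3 m[φ1→X0] = [376, 936]
r3 m[φ1→X3] = [843, 666]
r3 m[φ2→X3] = [580, 244]
r3 m[φ2→X6] = [654, 658]
r3 m[φ3→X6] = [6, 4]
r3 m[φ4→X6] = [8, 7]
r3 m[φ5→X0] = [6, 7]
r3 m[φ6→X3] = [8, 2]
r3 m[X0→φ0] = [24, 91]
r3 m[X0→φ1] = [36, 105]
r3 m[X0→φ5] = [24, 195]
r3 m[X3→φ1] = [120, 16]
r3 m[X3→φ2] = [80, 14]
r3 m[X3→φ6] = [150, 56]
r3 m[X6→φ2] = [48, 28]
r3 m[X6→φ3] = [72, 98]
r3 m[X6→φ4] = [54, 56]
r3 m[X10→φ0] = [1, 1]
r4 m[φ0→X0] = [6, 15]
r4 m[φ0→X10] = [776, 733]
r4 m[φ1→X0] = [376, 936]
r4 m[φ1→X3] = [843, 666]
r4 m[φ2→X3] = [580, 244]
r4 m[φ2→X6] = [654, 658]
r4 m[φ3→X6] = [6, 4]
r4 m[φ4→X6] = [8, 7]
r4 m[φ5→X0] = [6, 7]
r4 m[φ6→X3] = [8, 2]
r4 m[X0→φ0] = [2256, 6552]
r4 m[X0→φ1] = [36, 105]
r4 m[X0→φ5] = [2256, 14040]
r4 m[X3→φ1] = [4640, 488]
r4 m[X3→φ2] = [6744, 1332]
r4 m[X3→φ6] = [488940, 162504]
r4 m[X6→φ2] = [48, 28]
r4 m[X6→φ3] = [5232, 4606]
r4 m[X6→φ4] = [3924, 2632]
r4 m[X10→φ0] = [1, 1]
r5 m[φ0→X0] = [6, 15]
r5 m[φ0→X10] = [56928, 54888]
r5 m[φ1→X0] = [14408, 35408]
r5 m[φ1→X3] = [843, 666]
r5 m[φ2→X3] = [580, 244]
r5 m[φ2→X6] = [55284, 56532]
r5 m[φ3→X6] = [6, 4]
r5 m[φ4→X6] = [8, 7]
r5 m[φ5→X0] = [6, 7]
r5 m[φ6→X3] = [8, 2]
r5 m[X0→φ0] = [2256, 6552]
r5 m[X0→φ1] = [36, 105]
r5 m[X0→φ5] = [2256, 14040]
r5 m[X3→φ1] = [4640, 488]
r5 m[X3→φ2] = [6744, 1332]
r5 m[X3→φ6] = [488940, 162504]
r5 m[X6→φ2] = [48, 28]
r5 m[X6→φ3] = [5232, 4606]
r5 m[X6→φ4] = [3924, 2632]
r5 m[X10→φ0] = [1, 1]
r6 m[φ0→X0] = [6, 15]
r6 m[φ0→X10] = [56928, 54888]
r6 m[φ1→X0] = [14408, 35408]
r6 m[φ1→X3] = [843, 666]
r6 m[φ2→X3] = [580, 244]
r6 m[φ2→X6] = [55284, 56532]
r6 m[φ3→X6] = [6, 4]
r6 m[φ4→X6] = [8, 7]
r6 m[φ5→X0] = [6, 7]
r6 m[φ6→X3] = [8, 2]
r6 m[X0→φ0] = [86448, 247856]
r6 m[X0→φ1] = [36, 105]
r6 m[X0→φ5] = [86448, 531120]
r6 m[X3→φ1] = [4640, 488]
r6 m[X3→φ2] = [6744, 1332]
r6 m[X3→φ6] = [488940, 162504]
r6 m[X6→φ2] = [48, 28]
r6 m[X6→φ3] = [442272, 395724]
r6 m[X6→φ4] = [331704, 226128]
r6 m[X10→φ0] = [1, 1]
r7 m[φ0→X0] = [6, 15]
r7 m[φ0→X10] = [2155744, 2080784]
r7 m[φ1→X0] = [14408, 35408]
r7 m[φ1→X3] = [843, 666]
r7 m[φ2→X3] = [580, 244]
r7 m[φ2→X6] = [55284, 56532]
r7 m[φ3→X6] = [6, 4]
r7 m[φ4→X6] = [8, 7]
r7 m[φ5→X0] = [6, 7]
r7 m[φ6→X3] = [8, 2]
r7 m[X0→φ0] = [86448, 247856]
r7 m[X0→φ1] = [36, 105]
r7 m[X0→φ5] = [86448, 531120]
r7 m[X3→φ1] = [4640, 488]
r7 m[X3→φ2] = [6744, 1332]
r7 m[X3→φ6] = [488940, 162504]
r7 m[X6→φ2] = [48, 28]
r7 m[X6→φ3] = [442272, 395724]
r7 m[X6→φ4] = [331704, 226128]
r7 m[X10→φ0] = [1, 1]
r8 m[φ0→X0] = [6, 15]
r8 m[φ0→X10] = [2155744, 2080784]
r8 m[φ1→X0] = [14408, 35408]
r8 m[φ1→X3] = [843, 666]
r8 m[φ2→X3] = [580, 244]
r8 m[φ2→X6] = [55284, 56532]
r8 m[φ3→X6] = [6, 4]
r8 m[φ4→X6] = [8, 7]
r8 m[φ5→X0] = [6, 7]
r8 m[φ6→X3] = [8, 2]
r8 m[X0→φ0] = [86448, 247856]
r8 m[X0→φ1] = [36, 105]
r8 m[X0→φ5] = [86448, 531120]
r8 m[X3→φ1] = [4640, 488]
r8 m[X3→φ2] = [6744, 1332]
r8 m[X3→φ6] = [488940, 162504]
r8 m[X6→φ2] = [48, 28]
r8 m[X6→φ3] = [442272, 395724]
r8 m[X6→φ4] = [331704, 226128]
r8 m[X10→φ0] = [1, 1]
fixed point reached at round 8
b[X10] = ⊗ incoming = [2155744, 2080784]

b[X10] = [2155744, 2080784]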